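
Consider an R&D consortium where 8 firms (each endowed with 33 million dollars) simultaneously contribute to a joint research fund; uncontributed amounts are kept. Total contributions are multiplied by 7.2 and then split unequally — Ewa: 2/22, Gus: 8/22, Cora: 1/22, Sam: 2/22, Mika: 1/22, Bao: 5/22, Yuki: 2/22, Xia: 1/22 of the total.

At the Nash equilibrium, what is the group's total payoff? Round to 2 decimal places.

Player j's private return per contributed unit is 7.2 × (j's share). Contributing is weakly dominant for j when that share is at least 1/7.2 = 0.1389, and contributing 0 is dominant otherwise.
Gus and Bao clear that bar, contributing 33 each; the remaining 6 contribute 0. Total contributed: 66.
The joint research fund pays out 7.2 × 66 = 475.20 in total (split across the unequal shares, but the aggregate is all that matters for the group sum).
The 6 free-riders keep 33 each, adding 198. Group total = 198 + 475.20 = 673.20.

673.20 million dollars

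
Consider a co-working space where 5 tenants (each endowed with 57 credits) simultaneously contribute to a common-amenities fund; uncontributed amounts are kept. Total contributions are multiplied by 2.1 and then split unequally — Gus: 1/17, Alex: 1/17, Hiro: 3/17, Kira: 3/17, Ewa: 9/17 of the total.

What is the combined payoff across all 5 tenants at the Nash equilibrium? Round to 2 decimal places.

347.70 credits

A player with share s gets back 2.1·s per unit contributed, so full contribution is dominant for anyone with s > 1/2.1 = 0.4762 and zero contribution is dominant for anyone below.
Ewa alone (share 9/17) is above the threshold, contributing 57; the remaining 4 contribute 0. Total contributed: 57.
The common-amenities fund pays out 2.1 × 57 = 119.70 in total (split across the unequal shares, but the aggregate is all that matters for the group sum).
The 4 free-riders keep 57 each, adding 228. Group total = 228 + 119.70 = 347.70.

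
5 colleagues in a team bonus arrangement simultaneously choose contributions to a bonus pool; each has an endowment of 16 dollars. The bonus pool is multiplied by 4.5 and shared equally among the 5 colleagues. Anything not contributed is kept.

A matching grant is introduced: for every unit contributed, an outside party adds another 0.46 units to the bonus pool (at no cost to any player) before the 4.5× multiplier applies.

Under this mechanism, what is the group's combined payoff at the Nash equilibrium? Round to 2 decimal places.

The effective private return per unit is now 4.5 × 1.46 / 5 = 1.3140 > 1, so every player's dominant strategy flips to full contribution.
At the Nash equilibrium everyone contributes 16. Group total payoff = 4.5 × 1.46 × 80 = 525.60.

525.60 dollars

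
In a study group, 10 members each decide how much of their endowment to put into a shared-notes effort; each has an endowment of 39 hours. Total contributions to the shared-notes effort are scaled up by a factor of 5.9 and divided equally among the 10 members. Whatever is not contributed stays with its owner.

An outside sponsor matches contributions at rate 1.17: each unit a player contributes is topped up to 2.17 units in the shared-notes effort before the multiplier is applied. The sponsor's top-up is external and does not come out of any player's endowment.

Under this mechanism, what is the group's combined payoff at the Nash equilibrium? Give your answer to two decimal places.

4993.17 hours

The effective private return per unit is now 5.9 × 2.17 / 10 = 1.2803 > 1, so every player's dominant strategy flips to full contribution.
So the Nash equilibrium is full contribution by all 10; the group earns 5.9 × 2.17 × 390 = 4993.17.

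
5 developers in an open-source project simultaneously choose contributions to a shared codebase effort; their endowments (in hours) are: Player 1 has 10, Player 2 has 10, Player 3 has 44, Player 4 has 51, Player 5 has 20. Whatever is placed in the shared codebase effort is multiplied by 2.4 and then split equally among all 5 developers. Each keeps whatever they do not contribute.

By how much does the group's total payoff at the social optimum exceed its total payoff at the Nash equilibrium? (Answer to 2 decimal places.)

The private return per contributed unit is 2.4/5 = 0.4800 < 1 for every player regardless of endowment, so the Nash equilibrium is zero contribution and the group total is Σ E_j = 10 + 10 + 44 + 51 + 20 = 135.
Each contributed unit returns 2.400 to the group, so the social optimum is full contribution by everyone: group total = 2.400 × 135 = 324.00.
Efficiency loss = (2.400 − 1) × 135 = 189.00.

189.00 hours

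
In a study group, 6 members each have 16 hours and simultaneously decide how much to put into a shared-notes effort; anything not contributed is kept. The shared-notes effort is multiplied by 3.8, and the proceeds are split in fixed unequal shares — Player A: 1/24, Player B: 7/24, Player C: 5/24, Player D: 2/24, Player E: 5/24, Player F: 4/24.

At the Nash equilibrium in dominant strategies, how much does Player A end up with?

18.53 hours

For player j, contributing a unit is worthwhile iff 3.8 × (j's share) ≥ 1, i.e. iff j's share is at least 0.2632.
Player B alone (share 7/24) is above the threshold, contributing 16; the remaining 5 contribute 0. Total contributed: 16.
Player A keeps 16 and receives 3.8 × 16 × 1/24 = 2.53 from the shared-notes effort, for a payoff of 18.53.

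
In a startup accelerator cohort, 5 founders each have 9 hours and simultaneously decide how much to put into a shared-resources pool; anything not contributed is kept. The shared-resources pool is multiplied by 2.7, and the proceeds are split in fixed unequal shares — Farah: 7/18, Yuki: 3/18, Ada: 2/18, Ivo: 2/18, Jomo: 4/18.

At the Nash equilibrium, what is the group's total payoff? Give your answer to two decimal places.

For player j, contributing a unit is worthwhile iff 2.7 × (j's share) ≥ 1, i.e. iff j's share is at least 0.3704.
Farah alone (share 7/18) is above the threshold, contributing 9; the remaining 4 contribute 0. Total contributed: 9.
The shared-resources pool pays out 2.7 × 9 = 24.30 in total (split across the unequal shares, but the aggregate is all that matters for the group sum).
The 4 free-riders keep 9 each, adding 36. Group total = 36 + 24.30 = 60.30.

60.30 hours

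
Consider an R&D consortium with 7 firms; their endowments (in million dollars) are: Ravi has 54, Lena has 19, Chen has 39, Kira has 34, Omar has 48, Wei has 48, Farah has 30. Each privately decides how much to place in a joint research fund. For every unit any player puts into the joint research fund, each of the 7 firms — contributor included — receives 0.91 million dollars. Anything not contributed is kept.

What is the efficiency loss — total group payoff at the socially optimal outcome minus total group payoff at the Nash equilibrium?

1460.64 million dollars

The private return per contributed unit is 0.91 < 1 for everyone, so the Nash equilibrium is zero contribution and the group total is Σ E_j = 54 + 19 + 39 + 34 + 48 + 48 + 30 = 272.
Each contributed unit returns 6.370 to the group, so the social optimum is full contribution by everyone: group total = 6.370 × 272 = 1732.64.
Efficiency loss = (6.370 − 1) × 272 = 1460.64.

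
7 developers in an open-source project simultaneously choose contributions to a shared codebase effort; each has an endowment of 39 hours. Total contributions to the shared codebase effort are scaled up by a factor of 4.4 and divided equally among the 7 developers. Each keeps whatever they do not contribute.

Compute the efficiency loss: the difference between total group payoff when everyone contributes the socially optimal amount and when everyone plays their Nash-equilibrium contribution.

928.20 hours

Each contributed unit returns 4.4/7 = 0.6286 to its contributor — below 1 — so contributing 0 is dominant for every player. At the Nash equilibrium everyone keeps their 39, and the group total is 7 × 39 = 273.
Each contributed unit returns 4.400 to the group as a whole (0.6286 to each of 7 players), which exceeds 1, so the social optimum is full contribution: group total = 4.400 × 273 = 1201.20.
Efficiency loss = 1201.20 − 273 = 928.20.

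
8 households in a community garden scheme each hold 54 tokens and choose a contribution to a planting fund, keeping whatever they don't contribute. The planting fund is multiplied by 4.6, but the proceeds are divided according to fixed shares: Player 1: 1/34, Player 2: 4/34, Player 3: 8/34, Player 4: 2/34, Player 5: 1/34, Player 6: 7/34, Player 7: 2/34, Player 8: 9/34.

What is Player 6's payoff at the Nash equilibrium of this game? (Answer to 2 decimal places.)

156.28 tokens

A player with share s gets back 4.6·s per unit contributed, so full contribution is dominant for anyone with s > 1/4.6 = 0.2174 and zero contribution is dominant for anyone below.
The shares above 0.2174 belong to Player 3 and Player 8, contributing 54 each; the remaining 6 contribute 0. Total contributed: 108.
Player 6 keeps 54 and receives 4.6 × 108 × 7/34 = 102.28 from the planting fund, for a payoff of 156.28.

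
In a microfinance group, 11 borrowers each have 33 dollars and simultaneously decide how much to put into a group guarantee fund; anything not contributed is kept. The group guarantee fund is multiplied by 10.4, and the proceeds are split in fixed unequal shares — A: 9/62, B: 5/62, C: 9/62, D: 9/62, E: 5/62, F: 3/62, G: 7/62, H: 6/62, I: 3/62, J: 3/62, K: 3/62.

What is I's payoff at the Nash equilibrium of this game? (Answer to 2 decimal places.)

116.03 dollars

Each unit j contributes comes back to j as 10.4 × (j's share), so j prefers to contribute only if that share exceeds 1/10.4 = 0.0962; otherwise keeping the unit dominates.
A, C, D, G and H are above the threshold, contributing 33 each; the remaining 6 contribute 0. Total contributed: 165.
I keeps 33 and receives 10.4 × 165 × 3/62 = 83.03 from the group guarantee fund, for a payoff of 116.03.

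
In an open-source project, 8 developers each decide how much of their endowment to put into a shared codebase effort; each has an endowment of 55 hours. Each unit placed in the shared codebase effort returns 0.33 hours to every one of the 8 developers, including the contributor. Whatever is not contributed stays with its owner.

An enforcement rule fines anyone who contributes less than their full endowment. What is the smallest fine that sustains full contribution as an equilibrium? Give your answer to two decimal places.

36.85 hours

Given the others contribute fully, the best deviation is to contribute 0 (any partial contribution still incurs the fine and gives up units whose private return 0.33 is below 1).
Deviating from 55 to 0 saves 55 hours but forfeits the deviator's share of the drop in the shared codebase effort: 0.33 × 55 = 18.15.
So the deviation gain is 55 − 18.15 = 36.85, and the fine must be at least 36.85 hours to wipe it out.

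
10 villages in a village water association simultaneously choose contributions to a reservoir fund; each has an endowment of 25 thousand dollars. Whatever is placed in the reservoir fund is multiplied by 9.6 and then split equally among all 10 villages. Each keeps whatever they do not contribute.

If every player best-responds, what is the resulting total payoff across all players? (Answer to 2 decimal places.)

250.00 thousand dollars

Each contributed unit returns 9.6/10 = 0.9600 to its contributor — below 1 — so contributing 0 is dominant for every player. At the Nash equilibrium everyone keeps their 25, and the group total is 10 × 25 = 250.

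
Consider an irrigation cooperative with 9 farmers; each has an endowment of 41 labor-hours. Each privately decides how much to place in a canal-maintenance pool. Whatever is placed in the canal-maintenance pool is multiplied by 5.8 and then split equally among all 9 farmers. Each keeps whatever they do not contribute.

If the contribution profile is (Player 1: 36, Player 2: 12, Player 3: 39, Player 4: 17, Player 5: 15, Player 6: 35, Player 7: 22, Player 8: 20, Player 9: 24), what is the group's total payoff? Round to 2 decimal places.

Total contributed: 36 + 12 + 39 + 17 + 15 + 35 + 22 + 20 + 24 = 220; total kept: 9 × 41 − 220 = 149.
The canal-maintenance pool pays out 5.8 × 220 = 1276.00 in aggregate.
Group total = 149 + 1276.00 = 1425.00.

1425.00 labor-hours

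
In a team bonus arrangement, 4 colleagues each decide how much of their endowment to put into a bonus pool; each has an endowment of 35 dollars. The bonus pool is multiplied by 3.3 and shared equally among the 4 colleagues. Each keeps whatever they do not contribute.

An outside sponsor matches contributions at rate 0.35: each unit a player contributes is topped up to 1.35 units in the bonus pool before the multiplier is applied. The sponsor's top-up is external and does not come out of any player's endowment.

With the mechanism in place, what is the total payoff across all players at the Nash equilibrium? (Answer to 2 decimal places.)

Under the mechanism each unit contributed yields 3.3 × 1.35 / 4 = 1.1138 back to its contributor per unit of net cost, which exceeds 1, making full contribution the dominant choice for everyone.
At the Nash equilibrium everyone contributes 35. Group total payoff = 3.3 × 1.35 × 140 = 623.70.

623.70 dollars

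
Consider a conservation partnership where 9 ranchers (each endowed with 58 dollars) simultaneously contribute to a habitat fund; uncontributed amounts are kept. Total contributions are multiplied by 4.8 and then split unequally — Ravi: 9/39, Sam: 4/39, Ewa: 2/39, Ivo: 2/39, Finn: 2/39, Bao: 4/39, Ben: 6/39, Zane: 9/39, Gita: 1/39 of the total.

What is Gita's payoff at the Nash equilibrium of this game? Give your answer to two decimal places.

Player j's private return per contributed unit is 4.8 × (j's share). Contributing is weakly dominant for j when that share is at least 1/4.8 = 0.2083, and contributing 0 is dominant otherwise.
The shares above 0.2083 belong to Ravi and Zane, contributing 58 each; the remaining 7 contribute 0. Total contributed: 116.
Gita keeps 58 and receives 4.8 × 116 × 1/39 = 14.28 from the habitat fund, for a payoff of 72.28.

72.28 dollars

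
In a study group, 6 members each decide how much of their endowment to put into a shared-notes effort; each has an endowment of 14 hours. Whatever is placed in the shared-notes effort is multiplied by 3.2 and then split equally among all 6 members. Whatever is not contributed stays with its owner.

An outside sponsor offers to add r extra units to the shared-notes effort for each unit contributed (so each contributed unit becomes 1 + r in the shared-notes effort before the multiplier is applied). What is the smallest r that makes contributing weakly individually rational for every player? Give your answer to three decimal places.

With matching at rate r, one contributed unit becomes (1 + r) in the shared-notes effort and returns 3.2 × (1 + r) / 6 to the contributor.
Setting this equal to 1: 1 + r = 6/3.2 = 1.8750.
So the minimum matching rate is r = 1.8750 − 1 = 0.875.

0.875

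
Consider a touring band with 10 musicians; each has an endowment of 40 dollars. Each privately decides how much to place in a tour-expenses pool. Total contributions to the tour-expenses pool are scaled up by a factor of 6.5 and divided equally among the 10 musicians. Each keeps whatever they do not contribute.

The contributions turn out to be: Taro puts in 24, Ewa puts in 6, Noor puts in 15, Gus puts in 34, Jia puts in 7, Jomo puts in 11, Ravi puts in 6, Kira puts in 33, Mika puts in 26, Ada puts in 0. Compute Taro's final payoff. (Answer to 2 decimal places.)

Total contributed: 24 + 6 + 15 + 34 + 7 + 11 + 6 + 33 + 26 + 0 = 162.
Each receives 6.5 × 162 / 10 = 105.30 from the tour-expenses pool.
Taro keeps 40 − 24 = 16, so Taro's payoff is 16 + 105.30 = 121.30.

121.30 dollars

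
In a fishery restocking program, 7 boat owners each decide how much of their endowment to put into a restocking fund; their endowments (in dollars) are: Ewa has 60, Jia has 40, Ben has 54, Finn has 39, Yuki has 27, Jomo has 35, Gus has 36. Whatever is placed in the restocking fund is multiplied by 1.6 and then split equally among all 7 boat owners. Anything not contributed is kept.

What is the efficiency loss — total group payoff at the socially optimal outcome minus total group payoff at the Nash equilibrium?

The private return per contributed unit is 1.6/7 = 0.2286 < 1 for every player regardless of endowment, so the Nash equilibrium is zero contribution and the group total is Σ E_j = 60 + 40 + 54 + 39 + 27 + 35 + 36 = 291.
Each contributed unit returns 1.600 to the group, so the social optimum is full contribution by everyone: group total = 1.600 × 291 = 465.60.
Efficiency loss = (1.600 − 1) × 291 = 174.60.

174.60 dollars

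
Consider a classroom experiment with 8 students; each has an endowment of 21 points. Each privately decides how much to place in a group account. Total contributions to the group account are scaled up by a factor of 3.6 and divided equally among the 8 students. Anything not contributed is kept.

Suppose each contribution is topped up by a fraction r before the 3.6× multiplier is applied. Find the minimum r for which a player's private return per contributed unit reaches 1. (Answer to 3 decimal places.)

With matching at rate r, one contributed unit becomes (1 + r) in the group account and returns 3.6 × (1 + r) / 8 to the contributor.
Setting this equal to 1: 1 + r = 8/3.6 = 2.2222.
So the minimum matching rate is r = 2.2222 − 1 = 1.222.

1.222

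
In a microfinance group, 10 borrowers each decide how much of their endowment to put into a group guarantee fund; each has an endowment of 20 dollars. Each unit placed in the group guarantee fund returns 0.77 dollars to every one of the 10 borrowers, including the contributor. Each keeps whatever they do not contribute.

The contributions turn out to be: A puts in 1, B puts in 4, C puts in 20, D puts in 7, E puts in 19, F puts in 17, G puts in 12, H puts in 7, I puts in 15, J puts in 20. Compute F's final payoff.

96.94 dollars

Total contributed: 1 + 4 + 20 + 7 + 19 + 17 + 12 + 7 + 15 + 20 = 122.
Each receives 0.77 × 122 = 93.94 from the group guarantee fund.
F keeps 20 − 17 = 3, so F's payoff is 3 + 93.94 = 96.94.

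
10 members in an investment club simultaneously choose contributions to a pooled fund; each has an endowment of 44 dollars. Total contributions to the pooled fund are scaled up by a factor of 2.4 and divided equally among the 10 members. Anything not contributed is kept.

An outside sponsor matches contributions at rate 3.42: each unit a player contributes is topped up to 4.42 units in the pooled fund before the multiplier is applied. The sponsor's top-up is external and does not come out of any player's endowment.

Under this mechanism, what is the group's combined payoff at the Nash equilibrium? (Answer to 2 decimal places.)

4667.52 dollars

The effective private return per unit is now 2.4 × 4.42 / 10 = 1.0608 > 1, so every player's dominant strategy flips to full contribution.
At the Nash equilibrium everyone contributes 44. Group total payoff = 2.4 × 4.42 × 440 = 4667.52.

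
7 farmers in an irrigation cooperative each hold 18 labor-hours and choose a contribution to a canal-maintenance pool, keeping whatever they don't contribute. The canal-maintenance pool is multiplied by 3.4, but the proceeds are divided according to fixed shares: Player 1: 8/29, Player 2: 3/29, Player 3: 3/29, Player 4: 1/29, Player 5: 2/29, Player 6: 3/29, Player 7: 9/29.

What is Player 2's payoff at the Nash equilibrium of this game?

24.33 labor-hours

A player with share s gets back 3.4·s per unit contributed, so full contribution is dominant for anyone with s > 1/3.4 = 0.2941 and zero contribution is dominant for anyone below.
The only share above 0.2941 is Player 7's 9/29, contributing 18; the remaining 6 contribute 0. Total contributed: 18.
Player 2 keeps 18 and receives 3.4 × 18 × 3/29 = 6.33 from the canal-maintenance pool, for a payoff of 24.33.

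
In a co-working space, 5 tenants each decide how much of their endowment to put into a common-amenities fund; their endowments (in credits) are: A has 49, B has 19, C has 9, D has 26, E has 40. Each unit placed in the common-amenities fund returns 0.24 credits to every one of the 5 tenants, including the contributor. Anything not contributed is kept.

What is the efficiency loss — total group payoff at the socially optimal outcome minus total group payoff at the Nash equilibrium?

The private return per contributed unit is 0.24 < 1 for everyone, so the Nash equilibrium is zero contribution and the group total is Σ E_j = 49 + 19 + 9 + 26 + 40 = 143.
Each contributed unit returns 1.200 to the group, so the social optimum is full contribution by everyone: group total = 1.200 × 143 = 171.60.
Efficiency loss = (1.200 − 1) × 143 = 28.60.

28.60 credits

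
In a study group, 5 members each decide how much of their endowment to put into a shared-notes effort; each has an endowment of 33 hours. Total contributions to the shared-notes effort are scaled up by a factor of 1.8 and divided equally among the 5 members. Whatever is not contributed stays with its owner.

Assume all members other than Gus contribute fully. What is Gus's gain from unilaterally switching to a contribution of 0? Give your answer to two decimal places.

Switching from a contribution of 33 to 0 lets Gus keep an extra 33 hours, but lowers the shared-notes effort by 33, which costs Gus their own share of that drop: 1.8/5 × 33 = 11.88.
Net gain = 33 − 11.88 = 21.12. The private return per contributed unit (0.3600) is below 1, so free-riding is indeed the best response regardless of what the others do.

21.12 hours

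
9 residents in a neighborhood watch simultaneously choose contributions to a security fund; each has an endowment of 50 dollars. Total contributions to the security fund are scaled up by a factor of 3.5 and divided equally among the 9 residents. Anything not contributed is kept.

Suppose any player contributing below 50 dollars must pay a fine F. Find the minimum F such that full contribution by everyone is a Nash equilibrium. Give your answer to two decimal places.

Given the others contribute fully, the best deviation is to contribute 0 (any partial contribution still incurs the fine and gives up units whose private return 0.3889 is below 1).
Deviating from 50 to 0 saves 50 dollars but forfeits the deviator's share of the drop in the security fund: 3.5/9 × 50 = 19.44.
So the deviation gain is 50 − 19.44 = 30.56, and the fine must be at least 30.56 dollars to wipe it out.

30.56 dollars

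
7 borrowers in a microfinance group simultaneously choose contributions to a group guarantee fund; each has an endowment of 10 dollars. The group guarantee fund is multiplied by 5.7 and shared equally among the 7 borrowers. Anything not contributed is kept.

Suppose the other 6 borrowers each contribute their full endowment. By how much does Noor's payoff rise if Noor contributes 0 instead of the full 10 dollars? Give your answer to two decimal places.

1.86 dollars

Switching from a contribution of 10 to 0 lets Noor keep an extra 10 dollars, but lowers the group guarantee fund by 10, which costs Noor their own share of that drop: 5.7/7 × 10 = 8.14.
Net gain = 10 − 8.14 = 1.86. The private return per contributed unit (0.8143) is below 1, so free-riding is indeed the best response regardless of what the others do.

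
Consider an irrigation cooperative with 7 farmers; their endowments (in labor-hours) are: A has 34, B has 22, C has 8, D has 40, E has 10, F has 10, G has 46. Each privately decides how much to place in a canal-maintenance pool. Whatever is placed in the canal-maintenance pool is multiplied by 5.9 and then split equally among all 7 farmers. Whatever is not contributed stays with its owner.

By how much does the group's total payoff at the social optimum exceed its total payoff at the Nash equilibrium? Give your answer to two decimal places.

833.00 labor-hours

The private return per contributed unit is 5.9/7 = 0.8429 < 1 for every player regardless of endowment, so the Nash equilibrium is zero contribution and the group total is Σ E_j = 34 + 22 + 8 + 40 + 10 + 10 + 46 = 170.
Each contributed unit returns 5.900 to the group, so the social optimum is full contribution by everyone: group total = 5.900 × 170 = 1003.00.
Efficiency loss = (5.900 − 1) × 170 = 833.00.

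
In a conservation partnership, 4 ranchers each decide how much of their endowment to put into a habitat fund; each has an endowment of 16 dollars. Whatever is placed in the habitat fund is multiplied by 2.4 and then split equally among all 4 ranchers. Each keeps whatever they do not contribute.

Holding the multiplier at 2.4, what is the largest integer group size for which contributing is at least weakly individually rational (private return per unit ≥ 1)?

Private return per unit is 2.4/(group size), which is ≥ 1 whenever the group size is ≤ 2.4.
The largest such integer is 2.

2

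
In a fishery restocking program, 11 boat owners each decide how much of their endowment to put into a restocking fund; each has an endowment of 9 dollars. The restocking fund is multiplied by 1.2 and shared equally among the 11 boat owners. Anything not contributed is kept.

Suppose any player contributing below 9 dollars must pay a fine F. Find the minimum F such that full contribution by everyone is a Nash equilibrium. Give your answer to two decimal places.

Given the others contribute fully, the best deviation is to contribute 0 (any partial contribution still incurs the fine and gives up units whose private return 0.1091 is below 1).
Deviating from 9 to 0 saves 9 dollars but forfeits the deviator's share of the drop in the restocking fund: 1.2/11 × 9 = 0.98.
So the deviation gain is 9 − 0.98 = 8.02, and the fine must be at least 8.02 dollars to wipe it out.

8.02 dollars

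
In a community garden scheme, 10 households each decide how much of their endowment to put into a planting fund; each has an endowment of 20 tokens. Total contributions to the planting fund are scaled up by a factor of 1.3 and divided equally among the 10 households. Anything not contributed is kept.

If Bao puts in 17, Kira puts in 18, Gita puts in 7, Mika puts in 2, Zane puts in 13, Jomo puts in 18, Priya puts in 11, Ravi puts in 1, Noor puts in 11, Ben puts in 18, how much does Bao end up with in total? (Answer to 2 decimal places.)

Total contributed: 17 + 18 + 7 + 2 + 13 + 18 + 11 + 1 + 11 + 18 = 116.
Each receives 1.3 × 116 / 10 = 15.08 from the planting fund.
Bao keeps 20 − 17 = 3, so Bao's payoff is 3 + 15.08 = 18.08.

18.08 tokens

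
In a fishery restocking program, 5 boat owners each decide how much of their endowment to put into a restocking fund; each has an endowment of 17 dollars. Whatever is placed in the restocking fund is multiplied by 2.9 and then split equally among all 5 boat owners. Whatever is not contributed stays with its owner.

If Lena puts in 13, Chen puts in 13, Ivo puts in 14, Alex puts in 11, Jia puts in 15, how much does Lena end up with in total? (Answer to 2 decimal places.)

Total contributed: 13 + 13 + 14 + 11 + 15 = 66.
Each receives 2.9 × 66 / 5 = 38.28 from the restocking fund.
Lena keeps 17 − 13 = 4, so Lena's payoff is 4 + 38.28 = 42.28.

42.28 dollars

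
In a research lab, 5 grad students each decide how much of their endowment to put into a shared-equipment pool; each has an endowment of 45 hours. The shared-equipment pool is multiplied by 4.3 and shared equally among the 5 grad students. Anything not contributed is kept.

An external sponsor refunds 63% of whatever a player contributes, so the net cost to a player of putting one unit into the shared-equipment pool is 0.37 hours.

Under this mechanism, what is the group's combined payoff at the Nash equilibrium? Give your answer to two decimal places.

1109.25 hours

The effective private return per unit is now (4.3/5) / 0.37 = 2.3243 > 1, so every player's dominant strategy flips to full contribution.
At the Nash equilibrium everyone contributes 45. Group total payoff = 5 × (45 × 0.63 + 4.3 × 45) = 1109.25.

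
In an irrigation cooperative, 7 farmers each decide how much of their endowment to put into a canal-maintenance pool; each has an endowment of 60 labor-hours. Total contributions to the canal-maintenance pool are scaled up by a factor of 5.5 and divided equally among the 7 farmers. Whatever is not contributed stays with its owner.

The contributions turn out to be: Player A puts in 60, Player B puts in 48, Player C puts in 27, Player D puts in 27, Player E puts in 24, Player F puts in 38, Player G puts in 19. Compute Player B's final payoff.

Total contributed: 60 + 48 + 27 + 27 + 24 + 38 + 19 = 243.
Each receives 5.5 × 243 / 7 = 190.93 from the canal-maintenance pool.
Player B keeps 60 − 48 = 12, so Player B's payoff is 12 + 190.93 = 202.93.

202.93 labor-hours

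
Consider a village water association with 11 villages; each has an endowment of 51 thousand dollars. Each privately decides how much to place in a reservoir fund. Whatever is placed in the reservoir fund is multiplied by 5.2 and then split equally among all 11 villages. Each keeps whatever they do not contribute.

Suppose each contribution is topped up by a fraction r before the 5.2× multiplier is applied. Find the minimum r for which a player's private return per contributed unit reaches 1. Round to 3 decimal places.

1.115

With matching at rate r, one contributed unit becomes (1 + r) in the reservoir fund and returns 5.2 × (1 + r) / 11 to the contributor.
Setting this equal to 1: 1 + r = 11/5.2 = 2.1154.
So the minimum matching rate is r = 2.1154 − 1 = 1.115.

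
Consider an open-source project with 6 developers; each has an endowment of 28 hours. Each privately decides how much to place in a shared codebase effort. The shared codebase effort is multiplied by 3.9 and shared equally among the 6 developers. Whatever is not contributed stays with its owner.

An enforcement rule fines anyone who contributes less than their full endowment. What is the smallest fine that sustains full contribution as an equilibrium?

9.80 hours

Given the others contribute fully, the best deviation is to contribute 0 (any partial contribution still incurs the fine and gives up units whose private return 0.6500 is below 1).
Deviating from 28 to 0 saves 28 hours but forfeits the deviator's share of the drop in the shared codebase effort: 3.9/6 × 28 = 18.20.
So the deviation gain is 28 − 18.20 = 9.80, and the fine must be at least 9.80 hours to wipe it out.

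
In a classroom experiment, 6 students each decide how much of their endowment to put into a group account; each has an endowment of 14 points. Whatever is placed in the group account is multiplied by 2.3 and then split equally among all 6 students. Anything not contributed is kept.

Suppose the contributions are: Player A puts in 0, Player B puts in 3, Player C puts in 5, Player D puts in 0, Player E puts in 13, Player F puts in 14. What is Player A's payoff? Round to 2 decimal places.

27.42 points

Total contributed: 0 + 3 + 5 + 0 + 13 + 14 = 35.
Each receives 2.3 × 35 / 6 = 13.42 from the group account.
Player A keeps 14 − 0 = 14, so Player A's payoff is 14 + 13.42 = 27.42.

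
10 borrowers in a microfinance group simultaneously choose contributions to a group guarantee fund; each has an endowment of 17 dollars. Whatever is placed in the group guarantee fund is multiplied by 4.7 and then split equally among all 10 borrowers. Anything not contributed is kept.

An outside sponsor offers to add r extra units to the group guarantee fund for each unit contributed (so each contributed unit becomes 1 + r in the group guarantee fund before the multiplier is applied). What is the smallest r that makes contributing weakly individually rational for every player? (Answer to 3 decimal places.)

1.128

With matching at rate r, one contributed unit becomes (1 + r) in the group guarantee fund and returns 4.7 × (1 + r) / 10 to the contributor.
Setting this equal to 1: 1 + r = 10/4.7 = 2.1277.
So the minimum matching rate is r = 2.1277 − 1 = 1.128.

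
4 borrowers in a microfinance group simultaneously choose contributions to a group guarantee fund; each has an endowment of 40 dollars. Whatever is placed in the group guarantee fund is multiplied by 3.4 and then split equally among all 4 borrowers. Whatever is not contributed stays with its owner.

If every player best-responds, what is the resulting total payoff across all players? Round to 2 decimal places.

Each contributed unit returns 3.4/4 = 0.8500 to its contributor — below 1 — so contributing 0 is dominant for every player. At the Nash equilibrium everyone keeps their 40, and the group total is 4 × 40 = 160.

160.00 dollars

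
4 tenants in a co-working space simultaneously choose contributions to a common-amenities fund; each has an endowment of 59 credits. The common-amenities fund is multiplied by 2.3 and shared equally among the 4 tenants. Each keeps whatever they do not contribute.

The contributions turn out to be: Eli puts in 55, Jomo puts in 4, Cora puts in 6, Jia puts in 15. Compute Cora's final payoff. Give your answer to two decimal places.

99.00 credits

Total contributed: 55 + 4 + 6 + 15 = 80.
Each receives 2.3 × 80 / 4 = 46.00 from the common-amenities fund.
Cora keeps 59 − 6 = 53, so Cora's payoff is 53 + 46.00 = 99.00.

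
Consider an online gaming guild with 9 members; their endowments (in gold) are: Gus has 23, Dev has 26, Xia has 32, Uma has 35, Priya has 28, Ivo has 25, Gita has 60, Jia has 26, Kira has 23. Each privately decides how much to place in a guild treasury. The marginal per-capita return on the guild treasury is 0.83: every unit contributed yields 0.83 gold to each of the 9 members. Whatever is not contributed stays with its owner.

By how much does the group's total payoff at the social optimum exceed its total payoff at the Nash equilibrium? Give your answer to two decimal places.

The private return per contributed unit is 0.83 < 1 for everyone, so the Nash equilibrium is zero contribution and the group total is Σ E_j = 23 + 26 + 32 + 35 + 28 + 25 + 60 + 26 + 23 = 278.
Each contributed unit returns 7.470 to the group, so the social optimum is full contribution by everyone: group total = 7.470 × 278 = 2076.66.
Efficiency loss = (7.470 − 1) × 278 = 1798.66.

1798.66 gold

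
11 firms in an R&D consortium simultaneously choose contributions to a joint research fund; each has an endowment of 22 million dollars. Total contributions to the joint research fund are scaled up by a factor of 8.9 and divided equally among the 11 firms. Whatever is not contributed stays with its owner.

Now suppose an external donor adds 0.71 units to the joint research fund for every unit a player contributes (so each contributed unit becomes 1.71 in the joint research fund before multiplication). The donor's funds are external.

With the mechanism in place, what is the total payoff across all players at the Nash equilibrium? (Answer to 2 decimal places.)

3683.00 million dollars

Under the mechanism each unit contributed yields 8.9 × 1.71 / 11 = 1.3835 back to its contributor per unit of net cost, which exceeds 1, making full contribution the dominant choice for everyone.
At the Nash equilibrium everyone contributes 22. Group total payoff = 8.9 × 1.71 × 242 = 3683.00.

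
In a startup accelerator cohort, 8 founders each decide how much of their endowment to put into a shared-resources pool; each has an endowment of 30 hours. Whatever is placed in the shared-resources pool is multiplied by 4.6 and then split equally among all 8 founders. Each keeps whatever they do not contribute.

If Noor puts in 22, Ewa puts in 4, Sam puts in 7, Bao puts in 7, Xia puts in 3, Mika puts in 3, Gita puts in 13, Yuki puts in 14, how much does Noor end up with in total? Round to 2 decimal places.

49.98 hours

Total contributed: 22 + 4 + 7 + 7 + 3 + 3 + 13 + 14 = 73.
Each receives 4.6 × 73 / 8 = 41.98 from the shared-resources pool.
Noor keeps 30 − 22 = 8, so Noor's payoff is 8 + 41.98 = 49.98.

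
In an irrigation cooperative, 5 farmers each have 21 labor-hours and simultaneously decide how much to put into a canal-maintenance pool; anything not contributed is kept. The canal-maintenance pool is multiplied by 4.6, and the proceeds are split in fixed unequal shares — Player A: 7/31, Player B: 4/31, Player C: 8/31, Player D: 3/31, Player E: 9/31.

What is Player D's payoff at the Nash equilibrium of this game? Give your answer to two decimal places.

A player with share s gets back 4.6·s per unit contributed, so full contribution is dominant for anyone with s > 1/4.6 = 0.2174 and zero contribution is dominant for anyone below.
Player A, Player C and Player E are above the threshold, contributing 21 each; the remaining 2 contribute 0. Total contributed: 63.
Player D keeps 21 and receives 4.6 × 63 × 3/31 = 28.05 from the canal-maintenance pool, for a payoff of 49.05.

49.05 labor-hours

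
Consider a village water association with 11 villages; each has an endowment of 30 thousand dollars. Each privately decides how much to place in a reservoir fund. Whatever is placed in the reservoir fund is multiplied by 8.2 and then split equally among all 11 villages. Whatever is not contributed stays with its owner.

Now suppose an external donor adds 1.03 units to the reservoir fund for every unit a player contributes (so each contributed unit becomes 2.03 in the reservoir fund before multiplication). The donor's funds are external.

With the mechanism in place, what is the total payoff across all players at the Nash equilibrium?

5493.18 thousand dollars

With the mechanism, a contributed unit returns 8.2 × 2.03 / 11 = 1.5133 per unit of net cost to the contributor — now above 1 — so contributing fully is weakly dominant for every player.
So the Nash equilibrium is full contribution by all 11; the group earns 8.2 × 2.03 × 330 = 5493.18.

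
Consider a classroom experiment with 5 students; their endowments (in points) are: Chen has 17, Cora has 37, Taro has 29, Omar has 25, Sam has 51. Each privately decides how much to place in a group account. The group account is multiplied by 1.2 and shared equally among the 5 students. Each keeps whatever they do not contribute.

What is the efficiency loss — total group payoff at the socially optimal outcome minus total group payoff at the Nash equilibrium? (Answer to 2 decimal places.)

31.80 points

The private return per contributed unit is 1.2/5 = 0.2400 < 1 for every player regardless of endowment, so the Nash equilibrium is zero contribution and the group total is Σ E_j = 17 + 37 + 29 + 25 + 51 = 159.
Each contributed unit returns 1.200 to the group, so the social optimum is full contribution by everyone: group total = 1.200 × 159 = 190.80.
Efficiency loss = (1.200 − 1) × 159 = 31.80.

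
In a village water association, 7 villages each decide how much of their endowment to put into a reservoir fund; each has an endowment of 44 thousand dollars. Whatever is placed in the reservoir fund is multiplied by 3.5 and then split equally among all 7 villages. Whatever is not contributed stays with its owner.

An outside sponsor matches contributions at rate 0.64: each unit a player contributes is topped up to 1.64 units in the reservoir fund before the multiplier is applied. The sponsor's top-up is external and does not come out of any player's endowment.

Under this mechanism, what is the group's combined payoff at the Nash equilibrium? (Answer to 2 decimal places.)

308.00 thousand dollars

Even with the mechanism, each unit contributed returns only 3.5 × 1.64 / 7 = 0.8200 per unit of net cost, so contributing nothing is still dominant.
Everyone keeps their endowment and the group total is 7 × 44 = 308.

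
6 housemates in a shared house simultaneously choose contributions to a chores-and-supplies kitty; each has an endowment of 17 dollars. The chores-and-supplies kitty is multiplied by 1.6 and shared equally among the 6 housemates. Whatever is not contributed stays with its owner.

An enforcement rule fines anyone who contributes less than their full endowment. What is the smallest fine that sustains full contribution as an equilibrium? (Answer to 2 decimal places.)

12.47 dollars

Given the others contribute fully, the best deviation is to contribute 0 (any partial contribution still incurs the fine and gives up units whose private return 0.2667 is below 1).
Deviating from 17 to 0 saves 17 dollars but forfeits the deviator's share of the drop in the chores-and-supplies kitty: 1.6/6 × 17 = 4.53.
So the deviation gain is 17 − 4.53 = 12.47, and the fine must be at least 12.47 dollars to wipe it out.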